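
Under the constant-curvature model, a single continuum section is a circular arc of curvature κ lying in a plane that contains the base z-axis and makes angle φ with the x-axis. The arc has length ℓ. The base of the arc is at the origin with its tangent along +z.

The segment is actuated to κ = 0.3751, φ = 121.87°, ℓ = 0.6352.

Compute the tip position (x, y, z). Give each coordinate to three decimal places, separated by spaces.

θ = κ·ℓ = 0.3751 × 0.6352 = 0.23826 rad
ρ = (1 − cos θ)/κ = (1 − 0.97175)/0.3751 = 0.07532
z = sin θ / κ = 0.23602/0.3751 = 0.62921
x = ρ cos φ = 0.07532 × cos(121.87°) = -0.03977
y = ρ sin φ = 0.07532 × sin(121.87°) = 0.06396

-0.040 0.064 0.629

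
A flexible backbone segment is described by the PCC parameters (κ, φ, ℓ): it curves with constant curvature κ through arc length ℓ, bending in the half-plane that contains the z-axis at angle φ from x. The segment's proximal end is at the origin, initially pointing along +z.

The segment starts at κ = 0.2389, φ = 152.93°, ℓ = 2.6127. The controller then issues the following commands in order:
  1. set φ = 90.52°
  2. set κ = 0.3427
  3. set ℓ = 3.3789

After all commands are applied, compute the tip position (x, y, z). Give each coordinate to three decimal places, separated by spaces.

-0.016 1.747 2.673

initial: κ=0.2389, φ=152.93°, ℓ=2.6127
cmd 1: set φ=90.52° → (κ,φ,ℓ)=(0.2389,90.52°,2.6127) → tip=(-0.0072,0.7892,2.4463)
cmd 2: set κ=0.3427 → (κ,φ,ℓ)=(0.3427,90.52°,2.6127) → tip=(-0.0099,1.0935,2.2773)
cmd 3: set ℓ=3.3789 → (κ,φ,ℓ)=(0.3427,90.52°,3.3789) → tip=(-0.0159,1.7472,2.6728)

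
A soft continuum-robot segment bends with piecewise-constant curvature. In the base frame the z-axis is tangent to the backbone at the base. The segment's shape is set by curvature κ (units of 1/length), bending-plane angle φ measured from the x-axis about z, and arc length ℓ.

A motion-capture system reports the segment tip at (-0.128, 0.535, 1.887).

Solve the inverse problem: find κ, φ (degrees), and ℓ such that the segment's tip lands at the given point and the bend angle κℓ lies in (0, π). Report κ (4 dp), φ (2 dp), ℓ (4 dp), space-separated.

0.2848 103.46 1.9922

ρ = √(x²+y²) = √(-0.128² + 0.535²) = 0.55010
φ = atan2(y, x) mod 360° = atan2(0.535, -0.128) = 103.4552°
|p|² = ρ² + z² = 0.55010² + 1.887² = 3.86338
κ = 2ρ / |p|² = 2×0.55010 / 3.86338 = 0.28478
θ = 2·atan2(ρ, z) = 2·atan2(0.55010, 1.887) = 0.56732 rad
ℓ = θ/κ = 0.56732/0.28478 = 1.99216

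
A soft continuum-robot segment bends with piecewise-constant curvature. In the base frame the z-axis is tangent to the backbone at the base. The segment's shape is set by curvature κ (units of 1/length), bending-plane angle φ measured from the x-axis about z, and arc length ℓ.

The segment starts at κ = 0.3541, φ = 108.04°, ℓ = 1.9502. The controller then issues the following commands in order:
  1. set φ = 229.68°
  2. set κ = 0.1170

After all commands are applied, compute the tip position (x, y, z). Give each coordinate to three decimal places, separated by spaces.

-0.143 -0.169 1.933

initial: κ=0.3541, φ=108.04°, ℓ=1.9502
cmd 1: set φ=229.68° → (κ,φ,ℓ)=(0.3541,229.68°,1.9502) → tip=(-0.4187,-0.4933,1.7989)
cmd 2: set κ=0.1170 → (κ,φ,ℓ)=(0.1170,229.68°,1.9502) → tip=(-0.1433,-0.1689,1.9333)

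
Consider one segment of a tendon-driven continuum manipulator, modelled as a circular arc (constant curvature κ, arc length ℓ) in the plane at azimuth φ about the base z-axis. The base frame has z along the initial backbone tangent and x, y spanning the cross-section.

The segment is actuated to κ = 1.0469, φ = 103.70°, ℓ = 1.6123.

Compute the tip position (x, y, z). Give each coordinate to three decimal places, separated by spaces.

-0.253 1.036 0.949

θ = κ·ℓ = 1.0469 × 1.6123 = 1.68792 rad
ρ = (1 − cos θ)/κ = (1 − -0.11685)/1.0469 = 1.06682
z = sin θ / κ = 0.99315/1.0469 = 0.94866
x = ρ cos φ = 1.06682 × cos(103.70°) = -0.25266
y = ρ sin φ = 1.06682 × sin(103.70°) = 1.03647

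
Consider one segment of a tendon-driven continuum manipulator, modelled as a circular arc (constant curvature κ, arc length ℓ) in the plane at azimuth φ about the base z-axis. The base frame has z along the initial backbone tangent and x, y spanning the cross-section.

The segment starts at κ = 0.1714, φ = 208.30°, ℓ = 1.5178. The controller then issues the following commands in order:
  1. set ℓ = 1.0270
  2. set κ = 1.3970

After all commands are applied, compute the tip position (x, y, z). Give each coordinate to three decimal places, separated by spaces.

-0.545 -0.293 0.709

initial: κ=0.1714, φ=208.30°, ℓ=1.5178
cmd 1: set ℓ=1.0270 → (κ,φ,ℓ)=(0.1714,208.30°,1.0270) → tip=(-0.0794,-0.0427,1.0217)
cmd 2: set κ=1.3970 → (κ,φ,ℓ)=(1.3970,208.30°,1.0270) → tip=(-0.5448,-0.2933,0.7092)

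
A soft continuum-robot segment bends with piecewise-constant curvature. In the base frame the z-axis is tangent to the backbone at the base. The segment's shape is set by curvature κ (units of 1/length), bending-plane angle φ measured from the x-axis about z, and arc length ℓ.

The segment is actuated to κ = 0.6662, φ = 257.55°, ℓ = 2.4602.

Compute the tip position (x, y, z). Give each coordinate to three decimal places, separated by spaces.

-0.346 -1.566 1.498

θ = κ·ℓ = 0.6662 × 2.4602 = 1.63899 rad
ρ = (1 − cos θ)/κ = (1 − -0.06814)/0.6662 = 1.60333
z = sin θ / κ = 0.99768/0.6662 = 1.49756
x = ρ cos φ = 1.60333 × cos(257.55°) = -0.34566
y = ρ sin φ = 1.60333 × sin(257.55°) = -1.56562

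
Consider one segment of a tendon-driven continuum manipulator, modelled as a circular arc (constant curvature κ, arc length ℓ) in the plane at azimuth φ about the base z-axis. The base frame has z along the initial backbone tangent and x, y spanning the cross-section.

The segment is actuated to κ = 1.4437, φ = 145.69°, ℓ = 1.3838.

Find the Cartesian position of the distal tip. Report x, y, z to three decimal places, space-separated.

-0.809 0.552 0.630

θ = κ·ℓ = 1.4437 × 1.3838 = 1.99779 rad
ρ = (1 − cos θ)/κ = (1 − -0.41414)/1.4437 = 0.97952
z = sin θ / κ = 0.91021/1.4437 = 0.63047
x = ρ cos φ = 0.97952 × cos(145.69°) = -0.80909
y = ρ sin φ = 0.97952 × sin(145.69°) = 0.55213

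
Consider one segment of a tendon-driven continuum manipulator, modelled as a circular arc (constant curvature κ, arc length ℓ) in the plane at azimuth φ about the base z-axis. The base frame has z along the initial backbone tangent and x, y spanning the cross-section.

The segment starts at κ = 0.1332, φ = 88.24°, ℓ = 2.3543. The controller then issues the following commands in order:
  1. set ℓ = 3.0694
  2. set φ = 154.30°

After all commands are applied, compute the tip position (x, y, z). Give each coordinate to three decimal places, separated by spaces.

-0.558 0.268 2.985

initial: κ=0.1332, φ=88.24°, ℓ=2.3543
cmd 1: set ℓ=3.0694 → (κ,φ,ℓ)=(0.1332,88.24°,3.0694) → tip=(0.0190,0.6185,2.9846)
cmd 2: set φ=154.30° → (κ,φ,ℓ)=(0.1332,154.30°,3.0694) → tip=(-0.5576,0.2683,2.9846)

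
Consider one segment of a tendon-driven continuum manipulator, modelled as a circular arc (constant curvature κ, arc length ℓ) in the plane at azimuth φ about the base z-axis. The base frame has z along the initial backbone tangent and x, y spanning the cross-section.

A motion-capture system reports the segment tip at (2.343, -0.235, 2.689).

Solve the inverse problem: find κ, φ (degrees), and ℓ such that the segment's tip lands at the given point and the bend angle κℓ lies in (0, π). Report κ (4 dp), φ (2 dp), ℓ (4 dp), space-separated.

ρ = √(x²+y²) = √(2.343² + -0.235²) = 2.35476
φ = atan2(y, x) mod 360° = atan2(-0.235, 2.343) = 354.2725°
|p|² = ρ² + z² = 2.35476² + 2.689² = 12.77560
κ = 2ρ / |p|² = 2×2.35476 / 12.77560 = 0.36863
θ = 2·atan2(ρ, z) = 2·atan2(2.35476, 2.689) = 1.43845 rad
ℓ = θ/κ = 1.43845/0.36863 = 3.90212

0.3686 354.27 3.9021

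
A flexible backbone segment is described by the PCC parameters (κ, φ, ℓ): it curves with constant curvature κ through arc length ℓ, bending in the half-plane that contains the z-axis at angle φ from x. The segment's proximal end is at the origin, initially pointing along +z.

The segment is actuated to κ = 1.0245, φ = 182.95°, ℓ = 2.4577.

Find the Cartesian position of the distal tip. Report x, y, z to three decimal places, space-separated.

θ = κ·ℓ = 1.0245 × 2.4577 = 2.51791 rad
ρ = (1 − cos θ)/κ = (1 − -0.81174)/1.0245 = 1.76841
z = sin θ / κ = 0.58403/1.0245 = 0.57006
x = ρ cos φ = 1.76841 × cos(182.95°) = -1.76607
y = ρ sin φ = 1.76841 × sin(182.95°) = -0.09101

-1.766 -0.091 0.570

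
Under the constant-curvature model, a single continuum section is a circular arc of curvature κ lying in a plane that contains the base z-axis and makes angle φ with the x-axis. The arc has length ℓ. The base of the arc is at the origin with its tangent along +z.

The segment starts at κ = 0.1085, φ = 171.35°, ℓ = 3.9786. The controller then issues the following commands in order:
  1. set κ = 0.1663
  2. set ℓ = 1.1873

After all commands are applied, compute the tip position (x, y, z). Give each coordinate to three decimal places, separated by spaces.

-0.116 0.018 1.180

initial: κ=0.1085, φ=171.35°, ℓ=3.9786
cmd 1: set κ=0.1663 → (κ,φ,ℓ)=(0.1663,171.35°,3.9786) → tip=(-1.2544,0.1908,3.6946)
cmd 2: set ℓ=1.1873 → (κ,φ,ℓ)=(0.1663,171.35°,1.1873) → tip=(-0.1155,0.0176,1.1796)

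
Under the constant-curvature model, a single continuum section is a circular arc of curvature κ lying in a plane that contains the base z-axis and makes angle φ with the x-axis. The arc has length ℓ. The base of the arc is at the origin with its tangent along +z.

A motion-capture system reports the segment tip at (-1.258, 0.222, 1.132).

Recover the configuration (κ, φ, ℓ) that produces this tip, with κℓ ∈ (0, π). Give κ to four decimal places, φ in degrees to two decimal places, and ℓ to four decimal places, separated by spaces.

0.8770 169.99 1.9286

ρ = √(x²+y²) = √(-1.258² + 0.222²) = 1.27744
φ = atan2(y, x) mod 360° = atan2(0.222, -1.258) = 169.9920°
|p|² = ρ² + z² = 1.27744² + 1.132² = 2.91327
κ = 2ρ / |p|² = 2×1.27744 / 2.91327 = 0.87698
θ = 2·atan2(ρ, z) = 2·atan2(1.27744, 1.132) = 1.69137 rad
ℓ = θ/κ = 1.69137/0.87698 = 1.92864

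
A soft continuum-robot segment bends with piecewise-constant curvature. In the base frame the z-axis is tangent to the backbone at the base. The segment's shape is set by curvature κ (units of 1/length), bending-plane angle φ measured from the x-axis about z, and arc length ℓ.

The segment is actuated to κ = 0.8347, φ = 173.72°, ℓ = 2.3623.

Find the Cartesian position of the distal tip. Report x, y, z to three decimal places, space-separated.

θ = κ·ℓ = 0.8347 × 2.3623 = 1.97181 rad
ρ = (1 − cos θ)/κ = (1 − -0.39035)/0.8347 = 1.66569
z = sin θ / κ = 0.92067/0.8347 = 1.10299
x = ρ cos φ = 1.66569 × cos(173.72°) = -1.65570
y = ρ sin φ = 1.66569 × sin(173.72°) = 0.18221

-1.656 0.182 1.103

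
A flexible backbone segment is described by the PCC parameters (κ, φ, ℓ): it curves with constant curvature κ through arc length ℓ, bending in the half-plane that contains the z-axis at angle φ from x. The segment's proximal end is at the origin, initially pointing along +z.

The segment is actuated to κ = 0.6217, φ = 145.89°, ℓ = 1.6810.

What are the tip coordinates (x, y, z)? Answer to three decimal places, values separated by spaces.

-0.663 0.449 1.391

θ = κ·ℓ = 0.6217 × 1.6810 = 1.04508 rad
ρ = (1 − cos θ)/κ = (1 − 0.50183)/0.6217 = 0.80130
z = sin θ / κ = 0.86496/0.6217 = 1.39129
x = ρ cos φ = 0.80130 × cos(145.89°) = -0.66344
y = ρ sin φ = 0.80130 × sin(145.89°) = 0.44935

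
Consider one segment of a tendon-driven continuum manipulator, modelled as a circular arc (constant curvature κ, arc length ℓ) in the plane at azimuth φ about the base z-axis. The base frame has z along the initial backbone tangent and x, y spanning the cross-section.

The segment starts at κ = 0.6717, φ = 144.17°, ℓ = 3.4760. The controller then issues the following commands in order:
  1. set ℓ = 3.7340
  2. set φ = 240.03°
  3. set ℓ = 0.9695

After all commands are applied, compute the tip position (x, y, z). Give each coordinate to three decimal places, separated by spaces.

-0.152 -0.264 0.902

initial: κ=0.6717, φ=144.17°, ℓ=3.4760
cmd 1: set ℓ=3.7340 → (κ,φ,ℓ)=(0.6717,144.17°,3.7340) → tip=(-2.1799,1.5739,0.8813)
cmd 2: set φ=240.03° → (κ,φ,ℓ)=(0.6717,240.03°,3.7340) → tip=(-1.3431,-2.3292,0.8813)
cmd 3: set ℓ=0.9695 → (κ,φ,ℓ)=(0.6717,240.03°,0.9695) → tip=(-0.1522,-0.2639,0.9024)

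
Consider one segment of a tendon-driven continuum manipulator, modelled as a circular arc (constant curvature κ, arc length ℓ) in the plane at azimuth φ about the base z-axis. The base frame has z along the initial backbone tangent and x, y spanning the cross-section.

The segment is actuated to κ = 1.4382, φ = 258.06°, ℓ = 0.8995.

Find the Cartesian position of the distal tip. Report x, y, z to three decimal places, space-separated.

θ = κ·ℓ = 1.4382 × 0.8995 = 1.29366 rad
ρ = (1 − cos θ)/κ = (1 − 0.27360)/1.4382 = 0.50507
z = sin θ / κ = 0.96184/1.4382 = 0.66878
x = ρ cos φ = 0.50507 × cos(258.06°) = -0.10449
y = ρ sin φ = 0.50507 × sin(258.06°) = -0.49415

-0.104 -0.494 0.669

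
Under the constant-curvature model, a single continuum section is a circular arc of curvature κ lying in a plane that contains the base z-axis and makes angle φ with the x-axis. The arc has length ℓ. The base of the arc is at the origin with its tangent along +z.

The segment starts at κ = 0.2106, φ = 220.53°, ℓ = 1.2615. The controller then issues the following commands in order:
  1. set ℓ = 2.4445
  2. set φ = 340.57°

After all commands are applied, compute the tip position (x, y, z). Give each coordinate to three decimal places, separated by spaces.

initial: κ=0.2106, φ=220.53°, ℓ=1.2615
cmd 1: set ℓ=2.4445 → (κ,φ,ℓ)=(0.2106,220.53°,2.4445) → tip=(-0.4678,-0.4000,2.3379)
cmd 2: set φ=340.57° → (κ,φ,ℓ)=(0.2106,340.57°,2.4445) → tip=(0.5804,-0.2047,2.3379)

0.580 -0.205 2.338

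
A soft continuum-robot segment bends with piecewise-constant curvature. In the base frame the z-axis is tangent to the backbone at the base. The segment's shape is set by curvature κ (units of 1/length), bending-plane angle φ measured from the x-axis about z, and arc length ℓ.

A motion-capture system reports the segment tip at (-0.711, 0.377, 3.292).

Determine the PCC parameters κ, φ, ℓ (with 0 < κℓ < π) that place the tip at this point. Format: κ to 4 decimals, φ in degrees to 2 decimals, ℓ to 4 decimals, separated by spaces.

ρ = √(x²+y²) = √(-0.711² + 0.377²) = 0.80477
φ = atan2(y, x) mod 360° = atan2(0.377, -0.711) = 152.0657°
|p|² = ρ² + z² = 0.80477² + 3.292² = 11.48491
κ = 2ρ / |p|² = 2×0.80477 / 11.48491 = 0.14014
θ = 2·atan2(ρ, z) = 2·atan2(0.80477, 3.292) = 0.47952 rad
ℓ = θ/κ = 0.47952/0.14014 = 3.42163

0.1401 152.07 3.4216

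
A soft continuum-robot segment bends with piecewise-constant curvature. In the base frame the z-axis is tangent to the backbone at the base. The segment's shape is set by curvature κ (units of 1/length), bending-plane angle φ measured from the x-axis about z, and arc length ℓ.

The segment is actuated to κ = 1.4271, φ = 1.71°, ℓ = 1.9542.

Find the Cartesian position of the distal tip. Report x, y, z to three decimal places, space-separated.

1.358 0.041 0.242

θ = κ·ℓ = 1.4271 × 1.9542 = 2.78884 rad
ρ = (1 − cos θ)/κ = (1 − -0.93842)/1.4271 = 1.35830
z = sin θ / κ = 0.34548/1.4271 = 0.24209
x = ρ cos φ = 1.35830 × cos(1.71°) = 1.35769
y = ρ sin φ = 1.35830 × sin(1.71°) = 0.04053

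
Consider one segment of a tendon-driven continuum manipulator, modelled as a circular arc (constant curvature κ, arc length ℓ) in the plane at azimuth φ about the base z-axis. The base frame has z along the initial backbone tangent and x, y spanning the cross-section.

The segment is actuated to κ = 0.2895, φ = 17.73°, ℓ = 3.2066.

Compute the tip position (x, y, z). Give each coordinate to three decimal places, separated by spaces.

1.319 0.422 2.765

θ = κ·ℓ = 0.2895 × 3.2066 = 0.92831 rad
ρ = (1 − cos θ)/κ = (1 − 0.59919)/0.2895 = 1.38450
z = sin θ / κ = 0.80061/0.2895 = 2.76549
x = ρ cos φ = 1.38450 × cos(17.73°) = 1.31874
y = ρ sin φ = 1.38450 × sin(17.73°) = 0.42162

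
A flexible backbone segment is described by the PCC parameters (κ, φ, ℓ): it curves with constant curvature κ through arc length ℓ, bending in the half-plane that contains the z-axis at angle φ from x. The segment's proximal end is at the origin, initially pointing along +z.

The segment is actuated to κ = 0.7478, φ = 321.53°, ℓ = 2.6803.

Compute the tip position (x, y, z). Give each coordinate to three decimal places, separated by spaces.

1.487 -1.181 1.214

θ = κ·ℓ = 0.7478 × 2.6803 = 2.00433 rad
ρ = (1 − cos θ)/κ = (1 − -0.42008)/0.7478 = 1.89901
z = sin θ / κ = 0.90749/0.7478 = 1.21354
x = ρ cos φ = 1.89901 × cos(321.53°) = 1.48680
y = ρ sin φ = 1.89901 × sin(321.53°) = -1.18138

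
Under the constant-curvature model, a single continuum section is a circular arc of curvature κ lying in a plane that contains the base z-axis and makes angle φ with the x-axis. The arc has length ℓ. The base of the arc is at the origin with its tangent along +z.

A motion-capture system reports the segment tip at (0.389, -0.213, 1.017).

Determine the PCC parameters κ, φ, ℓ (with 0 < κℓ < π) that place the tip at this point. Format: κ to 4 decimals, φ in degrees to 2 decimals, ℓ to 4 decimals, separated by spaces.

ρ = √(x²+y²) = √(0.389² + -0.213²) = 0.44350
φ = atan2(y, x) mod 360° = atan2(-0.213, 0.389) = 331.2967°
|p|² = ρ² + z² = 0.44350² + 1.017² = 1.23098
κ = 2ρ / |p|² = 2×0.44350 / 1.23098 = 0.72056
θ = 2·atan2(ρ, z) = 2·atan2(0.44350, 1.017) = 0.82244 rad
ℓ = θ/κ = 0.82244/0.72056 = 1.14139

0.7206 331.30 1.1414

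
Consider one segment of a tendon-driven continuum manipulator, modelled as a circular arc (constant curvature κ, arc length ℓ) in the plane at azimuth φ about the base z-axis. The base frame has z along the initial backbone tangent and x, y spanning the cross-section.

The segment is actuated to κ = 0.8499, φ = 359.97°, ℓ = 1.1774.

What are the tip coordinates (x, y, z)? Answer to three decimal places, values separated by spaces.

0.542 -0.000 0.991

θ = κ·ℓ = 0.8499 × 1.1774 = 1.00067 rad
ρ = (1 − cos θ)/κ = (1 − 0.53974)/0.8499 = 0.54155
z = sin θ / κ = 0.84183/0.8499 = 0.99051
x = ρ cos φ = 0.54155 × cos(359.97°) = 0.54155
y = ρ sin φ = 0.54155 × sin(359.97°) = -0.00028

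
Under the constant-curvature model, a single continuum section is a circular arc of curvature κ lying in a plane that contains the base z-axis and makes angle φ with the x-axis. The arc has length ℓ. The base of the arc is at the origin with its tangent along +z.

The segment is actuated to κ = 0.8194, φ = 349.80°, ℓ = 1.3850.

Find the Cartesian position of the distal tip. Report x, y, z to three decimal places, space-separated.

0.694 -0.125 1.106

θ = κ·ℓ = 0.8194 × 1.3850 = 1.13487 rad
ρ = (1 − cos θ)/κ = (1 − 0.42225)/0.8194 = 0.70509
z = sin θ / κ = 0.90648/0.8194 = 1.10627
x = ρ cos φ = 0.70509 × cos(349.80°) = 0.69394
y = ρ sin φ = 0.70509 × sin(349.80°) = -0.12486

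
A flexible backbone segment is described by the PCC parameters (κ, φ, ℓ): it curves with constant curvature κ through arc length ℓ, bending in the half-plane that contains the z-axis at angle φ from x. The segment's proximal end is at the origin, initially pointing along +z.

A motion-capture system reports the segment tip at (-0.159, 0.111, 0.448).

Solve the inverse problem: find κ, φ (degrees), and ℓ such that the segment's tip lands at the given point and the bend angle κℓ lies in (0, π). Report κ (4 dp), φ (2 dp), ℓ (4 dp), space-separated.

1.6274 145.08 0.5020

ρ = √(x²+y²) = √(-0.159² + 0.111²) = 0.19391
φ = atan2(y, x) mod 360° = atan2(0.111, -0.159) = 145.0806°
|p|² = ρ² + z² = 0.19391² + 0.448² = 0.23831
κ = 2ρ / |p|² = 2×0.19391 / 0.23831 = 1.62742
θ = 2·atan2(ρ, z) = 2·atan2(0.19391, 0.448) = 0.81698 rad
ℓ = θ/κ = 0.81698/1.62742 = 0.50201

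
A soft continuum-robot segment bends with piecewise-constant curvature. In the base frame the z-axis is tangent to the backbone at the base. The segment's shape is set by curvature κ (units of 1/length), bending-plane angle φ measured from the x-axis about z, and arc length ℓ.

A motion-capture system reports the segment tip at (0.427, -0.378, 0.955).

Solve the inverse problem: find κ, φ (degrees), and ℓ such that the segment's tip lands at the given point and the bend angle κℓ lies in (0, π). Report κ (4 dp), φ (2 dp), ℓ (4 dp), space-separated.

0.9219 318.48 1.1679

ρ = √(x²+y²) = √(0.427² + -0.378²) = 0.57027
φ = atan2(y, x) mod 360° = atan2(-0.378, 0.427) = 318.4833°
|p|² = ρ² + z² = 0.57027² + 0.955² = 1.23724
κ = 2ρ / |p|² = 2×0.57027 / 1.23724 = 0.92185
θ = 2·atan2(ρ, z) = 2·atan2(0.57027, 0.955) = 1.07664 rad
ℓ = θ/κ = 1.07664/0.92185 = 1.16791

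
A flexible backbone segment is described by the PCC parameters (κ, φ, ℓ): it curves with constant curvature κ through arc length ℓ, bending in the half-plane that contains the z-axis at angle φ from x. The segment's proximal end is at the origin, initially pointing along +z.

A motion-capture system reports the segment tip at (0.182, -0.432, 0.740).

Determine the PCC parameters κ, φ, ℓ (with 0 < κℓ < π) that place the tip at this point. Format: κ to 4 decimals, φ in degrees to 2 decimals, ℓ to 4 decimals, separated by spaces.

ρ = √(x²+y²) = √(0.182² + -0.432²) = 0.46877
φ = atan2(y, x) mod 360° = atan2(-0.432, 0.182) = 292.8455°
|p|² = ρ² + z² = 0.46877² + 0.740² = 0.76735
κ = 2ρ / |p|² = 2×0.46877 / 0.76735 = 1.22180
θ = 2·atan2(ρ, z) = 2·atan2(0.46877, 0.740) = 1.12934 rad
ℓ = θ/κ = 1.12934/1.22180 = 0.92433

1.2218 292.85 0.9243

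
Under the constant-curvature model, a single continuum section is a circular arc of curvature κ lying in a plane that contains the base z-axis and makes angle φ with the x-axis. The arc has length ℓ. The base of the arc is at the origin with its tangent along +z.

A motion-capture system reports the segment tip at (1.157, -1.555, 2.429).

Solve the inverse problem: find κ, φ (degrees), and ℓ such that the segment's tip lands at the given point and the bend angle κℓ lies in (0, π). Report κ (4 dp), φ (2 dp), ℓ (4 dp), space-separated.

ρ = √(x²+y²) = √(1.157² + -1.555²) = 1.93821
φ = atan2(y, x) mod 360° = atan2(-1.555, 1.157) = 306.6511°
|p|² = ρ² + z² = 1.93821² + 2.429² = 9.65671
κ = 2ρ / |p|² = 2×1.93821 / 9.65671 = 0.40142
θ = 2·atan2(ρ, z) = 2·atan2(1.93821, 2.429) = 1.34698 rad
ℓ = θ/κ = 1.34698/0.40142 = 3.35550

0.4014 306.65 3.3555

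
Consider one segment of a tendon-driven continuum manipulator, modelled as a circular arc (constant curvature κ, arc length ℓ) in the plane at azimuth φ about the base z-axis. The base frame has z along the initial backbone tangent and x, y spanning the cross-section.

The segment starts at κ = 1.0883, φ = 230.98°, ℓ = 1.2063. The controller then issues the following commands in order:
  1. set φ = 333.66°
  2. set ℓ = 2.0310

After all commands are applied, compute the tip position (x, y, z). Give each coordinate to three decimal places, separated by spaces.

initial: κ=1.0883, φ=230.98°, ℓ=1.2063
cmd 1: set φ=333.66° → (κ,φ,ℓ)=(1.0883,333.66°,1.2063) → tip=(0.6134,-0.3037,0.8885)
cmd 2: set ℓ=2.0310 → (κ,φ,ℓ)=(1.0883,333.66°,2.0310) → tip=(1.3149,-0.6510,0.7373)

1.315 -0.651 0.737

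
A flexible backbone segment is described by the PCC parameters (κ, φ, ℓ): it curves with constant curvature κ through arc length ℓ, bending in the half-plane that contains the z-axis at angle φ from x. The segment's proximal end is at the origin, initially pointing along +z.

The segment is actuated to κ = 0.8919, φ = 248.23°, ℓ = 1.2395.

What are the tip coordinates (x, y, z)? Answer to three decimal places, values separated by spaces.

θ = κ·ℓ = 0.8919 × 1.2395 = 1.10551 rad
ρ = (1 − cos θ)/κ = (1 − 0.44868)/0.8919 = 0.61814
z = sin θ / κ = 0.89369/0.8919 = 1.00201
x = ρ cos φ = 0.61814 × cos(248.23°) = -0.22926
y = ρ sin φ = 0.61814 × sin(248.23°) = -0.57406

-0.229 -0.574 1.002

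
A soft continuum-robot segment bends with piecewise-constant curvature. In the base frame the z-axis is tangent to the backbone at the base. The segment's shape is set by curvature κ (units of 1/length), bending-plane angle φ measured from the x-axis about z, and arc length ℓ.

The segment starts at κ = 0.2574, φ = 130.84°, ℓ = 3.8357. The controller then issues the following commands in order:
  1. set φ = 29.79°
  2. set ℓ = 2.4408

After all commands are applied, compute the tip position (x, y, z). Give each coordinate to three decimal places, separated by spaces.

initial: κ=0.2574, φ=130.84°, ℓ=3.8357
cmd 1: set φ=29.79° → (κ,φ,ℓ)=(0.2574,29.79°,3.8357) → tip=(1.5141,0.8668,3.2422)
cmd 2: set ℓ=2.4408 → (κ,φ,ℓ)=(0.2574,29.79°,2.4408) → tip=(0.6438,0.3686,2.2834)

0.644 0.369 2.283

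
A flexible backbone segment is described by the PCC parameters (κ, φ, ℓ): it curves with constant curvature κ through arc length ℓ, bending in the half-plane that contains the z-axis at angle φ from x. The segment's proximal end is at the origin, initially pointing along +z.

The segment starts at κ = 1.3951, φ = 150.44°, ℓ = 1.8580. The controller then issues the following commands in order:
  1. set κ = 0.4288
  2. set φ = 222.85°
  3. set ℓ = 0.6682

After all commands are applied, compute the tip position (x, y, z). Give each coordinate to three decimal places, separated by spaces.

initial: κ=1.3951, φ=150.44°, ℓ=1.8580
cmd 1: set κ=0.4288 → (κ,φ,ℓ)=(0.4288,150.44°,1.8580) → tip=(-0.6105,0.3462,1.6676)
cmd 2: set φ=222.85° → (κ,φ,ℓ)=(0.4288,222.85°,1.8580) → tip=(-0.5145,-0.4773,1.6676)
cmd 3: set ℓ=0.6682 → (κ,φ,ℓ)=(0.4288,222.85°,0.6682) → tip=(-0.0697,-0.0647,0.6591)

-0.070 -0.065 0.659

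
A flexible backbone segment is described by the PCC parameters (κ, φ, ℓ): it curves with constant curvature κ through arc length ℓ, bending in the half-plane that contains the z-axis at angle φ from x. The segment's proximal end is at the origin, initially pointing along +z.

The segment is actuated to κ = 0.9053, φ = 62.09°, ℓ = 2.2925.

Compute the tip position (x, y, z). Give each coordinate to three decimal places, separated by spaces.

θ = κ·ℓ = 0.9053 × 2.2925 = 2.07540 rad
ρ = (1 − cos θ)/κ = (1 − -0.48346)/0.9053 = 1.63864
z = sin θ / κ = 0.87537/0.9053 = 0.96693
x = ρ cos φ = 1.63864 × cos(62.09°) = 0.76702
y = ρ sin φ = 1.63864 × sin(62.09°) = 1.44804

0.767 1.448 0.967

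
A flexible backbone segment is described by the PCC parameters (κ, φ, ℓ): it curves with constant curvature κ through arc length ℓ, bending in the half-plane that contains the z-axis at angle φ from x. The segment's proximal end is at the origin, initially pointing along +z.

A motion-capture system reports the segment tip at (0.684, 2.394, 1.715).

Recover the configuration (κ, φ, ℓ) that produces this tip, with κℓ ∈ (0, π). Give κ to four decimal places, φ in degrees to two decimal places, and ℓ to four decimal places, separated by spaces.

ρ = √(x²+y²) = √(0.684² + 2.394²) = 2.48980
φ = atan2(y, x) mod 360° = atan2(2.394, 0.684) = 74.0546°
|p|² = ρ² + z² = 2.48980² + 1.715² = 9.14032
κ = 2ρ / |p|² = 2×2.48980 / 9.14032 = 0.54479
θ = 2·atan2(ρ, z) = 2·atan2(2.48980, 1.715) = 1.93524 rad
ℓ = θ/κ = 1.93524/0.54479 = 3.55224

0.5448 74.05 3.5522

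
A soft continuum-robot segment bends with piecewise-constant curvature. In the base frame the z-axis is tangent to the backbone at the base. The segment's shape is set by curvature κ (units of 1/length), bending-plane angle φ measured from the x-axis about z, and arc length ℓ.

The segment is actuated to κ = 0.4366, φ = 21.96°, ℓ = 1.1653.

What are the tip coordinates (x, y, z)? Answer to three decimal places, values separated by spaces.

0.269 0.108 1.116

θ = κ·ℓ = 0.4366 × 1.1653 = 0.50877 rad
ρ = (1 − cos θ)/κ = (1 − 0.87334)/0.4366 = 0.29010
z = sin θ / κ = 0.48710/0.4366 = 1.11567
x = ρ cos φ = 0.29010 × cos(21.96°) = 0.26905
y = ρ sin φ = 0.29010 × sin(21.96°) = 0.10848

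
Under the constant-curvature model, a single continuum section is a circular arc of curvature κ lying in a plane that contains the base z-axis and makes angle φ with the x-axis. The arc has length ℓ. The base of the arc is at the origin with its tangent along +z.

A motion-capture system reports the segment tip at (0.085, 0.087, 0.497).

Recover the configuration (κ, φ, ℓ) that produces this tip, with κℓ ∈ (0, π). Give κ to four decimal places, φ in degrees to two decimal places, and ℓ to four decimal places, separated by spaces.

0.9292 45.67 0.5166

ρ = √(x²+y²) = √(0.085² + 0.087²) = 0.12163
φ = atan2(y, x) mod 360° = atan2(0.087, 0.085) = 45.6662°
|p|² = ρ² + z² = 0.12163² + 0.497² = 0.26180
κ = 2ρ / |p|² = 2×0.12163 / 0.26180 = 0.92918
θ = 2·atan2(ρ, z) = 2·atan2(0.12163, 0.497) = 0.48002 rad
ℓ = θ/κ = 0.48002/0.92918 = 0.51661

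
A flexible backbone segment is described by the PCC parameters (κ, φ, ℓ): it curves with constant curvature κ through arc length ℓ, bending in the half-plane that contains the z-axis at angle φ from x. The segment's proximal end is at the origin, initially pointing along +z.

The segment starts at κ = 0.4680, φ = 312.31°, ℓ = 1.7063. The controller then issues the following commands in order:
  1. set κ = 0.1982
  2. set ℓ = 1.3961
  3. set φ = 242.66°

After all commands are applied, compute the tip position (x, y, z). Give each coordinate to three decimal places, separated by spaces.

-0.088 -0.170 1.378

initial: κ=0.4680, φ=312.31°, ℓ=1.7063
cmd 1: set κ=0.1982 → (κ,φ,ℓ)=(0.1982,312.31°,1.7063) → tip=(0.1924,-0.2113,1.6740)
cmd 2: set ℓ=1.3961 → (κ,φ,ℓ)=(0.1982,312.31°,1.3961) → tip=(0.1292,-0.1419,1.3784)
cmd 3: set φ=242.66° → (κ,φ,ℓ)=(0.1982,242.66°,1.3961) → tip=(-0.0881,-0.1705,1.3784)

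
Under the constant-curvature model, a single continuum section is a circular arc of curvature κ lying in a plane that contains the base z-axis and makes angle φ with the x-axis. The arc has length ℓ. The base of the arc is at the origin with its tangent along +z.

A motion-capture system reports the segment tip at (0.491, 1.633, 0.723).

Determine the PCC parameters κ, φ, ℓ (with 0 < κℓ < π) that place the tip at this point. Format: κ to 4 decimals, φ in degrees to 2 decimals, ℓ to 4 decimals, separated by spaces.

ρ = √(x²+y²) = √(0.491² + 1.633²) = 1.70522
φ = atan2(y, x) mod 360° = atan2(1.633, 0.491) = 73.2654°
|p|² = ρ² + z² = 1.70522² + 0.723² = 3.43050
κ = 2ρ / |p|² = 2×1.70522 / 3.43050 = 0.99415
θ = 2·atan2(ρ, z) = 2·atan2(1.70522, 0.723) = 2.33956 rad
ℓ = θ/κ = 2.33956/0.99415 = 2.35332

0.9942 73.27 2.3533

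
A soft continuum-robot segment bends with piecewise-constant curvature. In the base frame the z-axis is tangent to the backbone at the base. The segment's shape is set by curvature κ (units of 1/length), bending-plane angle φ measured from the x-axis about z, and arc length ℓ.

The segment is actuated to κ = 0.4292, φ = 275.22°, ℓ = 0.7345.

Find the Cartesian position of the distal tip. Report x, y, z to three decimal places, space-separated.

0.010 -0.114 0.722

θ = κ·ℓ = 0.4292 × 0.7345 = 0.31525 rad
ρ = (1 − cos θ)/κ = (1 − 0.95072)/0.4292 = 0.11482
z = sin θ / κ = 0.31005/0.4292 = 0.72239
x = ρ cos φ = 0.11482 × cos(275.22°) = 0.01045
y = ρ sin φ = 0.11482 × sin(275.22°) = -0.11434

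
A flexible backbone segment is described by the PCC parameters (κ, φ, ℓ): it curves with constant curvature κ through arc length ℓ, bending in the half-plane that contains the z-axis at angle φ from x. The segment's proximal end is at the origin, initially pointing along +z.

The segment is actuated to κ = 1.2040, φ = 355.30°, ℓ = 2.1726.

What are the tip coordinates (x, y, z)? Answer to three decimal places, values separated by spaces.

θ = κ·ℓ = 1.2040 × 2.1726 = 2.61581 rad
ρ = (1 − cos θ)/κ = (1 − -0.86493)/1.2040 = 1.54895
z = sin θ / κ = 0.50189/1.2040 = 0.41685
x = ρ cos φ = 1.54895 × cos(355.30°) = 1.54374
y = ρ sin φ = 1.54895 × sin(355.30°) = -0.12692

1.544 -0.127 0.417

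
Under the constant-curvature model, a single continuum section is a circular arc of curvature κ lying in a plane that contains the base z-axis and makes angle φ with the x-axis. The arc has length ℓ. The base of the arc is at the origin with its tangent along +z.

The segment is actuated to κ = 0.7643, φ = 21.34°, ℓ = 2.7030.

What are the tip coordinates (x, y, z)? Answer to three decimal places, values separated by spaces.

1.798 0.702 1.151

θ = κ·ℓ = 0.7643 × 2.7030 = 2.06590 rad
ρ = (1 − cos θ)/κ = (1 − -0.47513)/0.7643 = 1.93003
z = sin θ / κ = 0.87992/0.7643 = 1.15127
x = ρ cos φ = 1.93003 × cos(21.34°) = 1.79771
y = ρ sin φ = 1.93003 × sin(21.34°) = 0.70234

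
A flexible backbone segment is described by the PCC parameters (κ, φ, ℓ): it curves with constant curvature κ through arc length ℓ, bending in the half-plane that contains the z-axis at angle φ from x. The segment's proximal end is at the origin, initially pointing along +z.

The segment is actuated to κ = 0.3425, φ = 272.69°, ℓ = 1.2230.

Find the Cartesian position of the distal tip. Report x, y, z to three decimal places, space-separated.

θ = κ·ℓ = 0.3425 × 1.2230 = 0.41888 rad
ρ = (1 − cos θ)/κ = (1 − 0.91355)/0.3425 = 0.25242
z = sin θ / κ = 0.40674/0.3425 = 1.18755
x = ρ cos φ = 0.25242 × cos(272.69°) = 0.01185
y = ρ sin φ = 0.25242 × sin(272.69°) = -0.25214

0.012 -0.252 1.188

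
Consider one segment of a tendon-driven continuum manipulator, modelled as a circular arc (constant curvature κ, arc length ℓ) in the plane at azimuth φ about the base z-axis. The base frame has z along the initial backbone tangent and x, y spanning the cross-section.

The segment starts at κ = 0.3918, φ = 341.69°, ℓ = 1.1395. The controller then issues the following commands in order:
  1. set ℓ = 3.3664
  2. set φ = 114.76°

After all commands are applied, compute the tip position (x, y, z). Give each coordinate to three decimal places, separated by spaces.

-0.803 1.740 2.472

initial: κ=0.3918, φ=341.69°, ℓ=1.1395
cmd 1: set ℓ=3.3664 → (κ,φ,ℓ)=(0.3918,341.69°,3.3664) → tip=(1.8193,-0.6020,2.4718)
cmd 2: set φ=114.76° → (κ,φ,ℓ)=(0.3918,114.76°,3.3664) → tip=(-0.8026,1.7401,2.4718)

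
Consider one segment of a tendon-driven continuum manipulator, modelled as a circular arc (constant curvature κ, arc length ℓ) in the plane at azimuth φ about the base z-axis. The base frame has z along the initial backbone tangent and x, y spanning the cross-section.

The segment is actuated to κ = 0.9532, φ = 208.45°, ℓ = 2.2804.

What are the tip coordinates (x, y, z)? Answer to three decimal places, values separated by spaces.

-1.445 -0.783 0.864

θ = κ·ℓ = 0.9532 × 2.2804 = 2.17368 rad
ρ = (1 − cos θ)/κ = (1 − -0.56702)/0.9532 = 1.64395
z = sin θ / κ = 0.82371/0.9532 = 0.86415
x = ρ cos φ = 1.64395 × cos(208.45°) = -1.44542
y = ρ sin φ = 1.64395 × sin(208.45°) = -0.78317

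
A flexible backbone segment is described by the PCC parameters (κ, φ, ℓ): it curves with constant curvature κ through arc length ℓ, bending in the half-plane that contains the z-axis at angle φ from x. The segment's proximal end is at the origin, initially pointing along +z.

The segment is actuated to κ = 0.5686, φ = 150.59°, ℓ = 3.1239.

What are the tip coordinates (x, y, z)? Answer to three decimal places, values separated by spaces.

-1.845 1.040 1.722

θ = κ·ℓ = 0.5686 × 3.1239 = 1.77625 rad
ρ = (1 − cos θ)/κ = (1 − -0.20401)/0.5686 = 2.11750
z = sin θ / κ = 0.97897/0.5686 = 1.72172
x = ρ cos φ = 2.11750 × cos(150.59°) = -1.84461
y = ρ sin φ = 2.11750 × sin(150.59°) = 1.03981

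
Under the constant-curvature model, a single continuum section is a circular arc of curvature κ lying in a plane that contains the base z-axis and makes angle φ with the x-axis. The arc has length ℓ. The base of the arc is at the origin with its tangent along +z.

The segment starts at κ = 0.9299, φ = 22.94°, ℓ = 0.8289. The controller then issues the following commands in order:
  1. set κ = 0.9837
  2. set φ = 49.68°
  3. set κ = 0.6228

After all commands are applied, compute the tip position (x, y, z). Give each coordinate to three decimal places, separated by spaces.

initial: κ=0.9299, φ=22.94°, ℓ=0.8289
cmd 1: set κ=0.9837 → (κ,φ,ℓ)=(0.9837,22.94°,0.8289) → tip=(0.2943,0.1246,0.7401)
cmd 2: set φ=49.68° → (κ,φ,ℓ)=(0.9837,49.68°,0.8289) → tip=(0.2068,0.2437,0.7401)
cmd 3: set κ=0.6228 → (κ,φ,ℓ)=(0.6228,49.68°,0.8289) → tip=(0.1354,0.1595,0.7926)

0.135 0.160 0.793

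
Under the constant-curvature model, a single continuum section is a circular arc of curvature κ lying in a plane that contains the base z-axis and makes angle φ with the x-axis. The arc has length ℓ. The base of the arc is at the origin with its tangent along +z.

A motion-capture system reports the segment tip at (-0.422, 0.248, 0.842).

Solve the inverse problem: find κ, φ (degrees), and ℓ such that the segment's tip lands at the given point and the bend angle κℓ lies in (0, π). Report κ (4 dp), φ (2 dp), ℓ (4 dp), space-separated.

ρ = √(x²+y²) = √(-0.422² + 0.248²) = 0.48948
φ = atan2(y, x) mod 360° = atan2(0.248, -0.422) = 149.5582°
|p|² = ρ² + z² = 0.48948² + 0.842² = 0.94855
κ = 2ρ / |p|² = 2×0.48948 / 0.94855 = 1.03205
θ = 2·atan2(ρ, z) = 2·atan2(0.48948, 0.842) = 1.05315 rad
ℓ = θ/κ = 1.05315/1.03205 = 1.02045

1.0321 149.56 1.0204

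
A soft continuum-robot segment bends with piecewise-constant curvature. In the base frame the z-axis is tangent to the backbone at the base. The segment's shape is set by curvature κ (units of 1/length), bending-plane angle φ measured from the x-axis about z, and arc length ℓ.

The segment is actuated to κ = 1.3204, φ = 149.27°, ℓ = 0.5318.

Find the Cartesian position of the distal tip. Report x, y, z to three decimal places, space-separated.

-0.154 0.092 0.489

θ = κ·ℓ = 1.3204 × 0.5318 = 0.70219 rad
ρ = (1 − cos θ)/κ = (1 − 0.76343)/1.3204 = 0.17917
z = sin θ / κ = 0.64589/1.3204 = 0.48916
x = ρ cos φ = 0.17917 × cos(149.27°) = -0.15401
y = ρ sin φ = 0.17917 × sin(149.27°) = 0.09155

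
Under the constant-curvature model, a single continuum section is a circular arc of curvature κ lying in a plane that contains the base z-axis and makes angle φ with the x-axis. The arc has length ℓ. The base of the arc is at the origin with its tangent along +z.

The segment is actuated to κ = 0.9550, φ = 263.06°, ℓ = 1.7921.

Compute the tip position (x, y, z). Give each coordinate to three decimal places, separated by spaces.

θ = κ·ℓ = 0.9550 × 1.7921 = 1.71146 rad
ρ = (1 − cos θ)/κ = (1 − -0.14020)/0.9550 = 1.19392
z = sin θ / κ = 0.99012/0.9550 = 1.03678
x = ρ cos φ = 1.19392 × cos(263.06°) = -0.14426
y = ρ sin φ = 1.19392 × sin(263.06°) = -1.18517

-0.144 -1.185 1.037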